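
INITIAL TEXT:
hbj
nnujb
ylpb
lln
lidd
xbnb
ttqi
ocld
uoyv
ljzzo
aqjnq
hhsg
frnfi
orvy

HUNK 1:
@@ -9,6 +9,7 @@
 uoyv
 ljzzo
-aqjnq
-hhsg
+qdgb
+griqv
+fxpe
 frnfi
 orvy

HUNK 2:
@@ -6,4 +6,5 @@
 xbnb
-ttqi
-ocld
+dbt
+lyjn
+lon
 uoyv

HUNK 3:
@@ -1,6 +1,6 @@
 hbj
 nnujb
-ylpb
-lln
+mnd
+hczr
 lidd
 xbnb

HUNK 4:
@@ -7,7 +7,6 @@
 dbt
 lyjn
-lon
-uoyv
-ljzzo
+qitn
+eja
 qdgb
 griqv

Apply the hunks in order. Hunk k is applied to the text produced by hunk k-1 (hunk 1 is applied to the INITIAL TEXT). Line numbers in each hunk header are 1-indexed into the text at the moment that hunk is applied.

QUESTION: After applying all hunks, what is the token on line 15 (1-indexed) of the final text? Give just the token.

Hunk 1: at line 9 remove [aqjnq,hhsg] add [qdgb,griqv,fxpe] -> 15 lines: hbj nnujb ylpb lln lidd xbnb ttqi ocld uoyv ljzzo qdgb griqv fxpe frnfi orvy
Hunk 2: at line 6 remove [ttqi,ocld] add [dbt,lyjn,lon] -> 16 lines: hbj nnujb ylpb lln lidd xbnb dbt lyjn lon uoyv ljzzo qdgb griqv fxpe frnfi orvy
Hunk 3: at line 1 remove [ylpb,lln] add [mnd,hczr] -> 16 lines: hbj nnujb mnd hczr lidd xbnb dbt lyjn lon uoyv ljzzo qdgb griqv fxpe frnfi orvy
Hunk 4: at line 7 remove [lon,uoyv,ljzzo] add [qitn,eja] -> 15 lines: hbj nnujb mnd hczr lidd xbnb dbt lyjn qitn eja qdgb griqv fxpe frnfi orvy
Final line 15: orvy

Answer: orvy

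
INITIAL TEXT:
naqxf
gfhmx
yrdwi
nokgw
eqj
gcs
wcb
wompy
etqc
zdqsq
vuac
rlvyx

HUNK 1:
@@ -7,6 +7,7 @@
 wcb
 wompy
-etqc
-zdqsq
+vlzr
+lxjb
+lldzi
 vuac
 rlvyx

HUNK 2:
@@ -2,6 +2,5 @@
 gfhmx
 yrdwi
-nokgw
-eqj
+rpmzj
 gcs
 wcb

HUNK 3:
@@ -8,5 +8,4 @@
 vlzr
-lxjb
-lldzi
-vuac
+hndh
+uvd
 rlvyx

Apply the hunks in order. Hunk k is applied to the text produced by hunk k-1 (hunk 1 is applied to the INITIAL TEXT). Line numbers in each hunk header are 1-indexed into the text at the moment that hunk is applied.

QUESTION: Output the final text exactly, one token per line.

Answer: naqxf
gfhmx
yrdwi
rpmzj
gcs
wcb
wompy
vlzr
hndh
uvd
rlvyx

Derivation:
Hunk 1: at line 7 remove [etqc,zdqsq] add [vlzr,lxjb,lldzi] -> 13 lines: naqxf gfhmx yrdwi nokgw eqj gcs wcb wompy vlzr lxjb lldzi vuac rlvyx
Hunk 2: at line 2 remove [nokgw,eqj] add [rpmzj] -> 12 lines: naqxf gfhmx yrdwi rpmzj gcs wcb wompy vlzr lxjb lldzi vuac rlvyx
Hunk 3: at line 8 remove [lxjb,lldzi,vuac] add [hndh,uvd] -> 11 lines: naqxf gfhmx yrdwi rpmzj gcs wcb wompy vlzr hndh uvd rlvyx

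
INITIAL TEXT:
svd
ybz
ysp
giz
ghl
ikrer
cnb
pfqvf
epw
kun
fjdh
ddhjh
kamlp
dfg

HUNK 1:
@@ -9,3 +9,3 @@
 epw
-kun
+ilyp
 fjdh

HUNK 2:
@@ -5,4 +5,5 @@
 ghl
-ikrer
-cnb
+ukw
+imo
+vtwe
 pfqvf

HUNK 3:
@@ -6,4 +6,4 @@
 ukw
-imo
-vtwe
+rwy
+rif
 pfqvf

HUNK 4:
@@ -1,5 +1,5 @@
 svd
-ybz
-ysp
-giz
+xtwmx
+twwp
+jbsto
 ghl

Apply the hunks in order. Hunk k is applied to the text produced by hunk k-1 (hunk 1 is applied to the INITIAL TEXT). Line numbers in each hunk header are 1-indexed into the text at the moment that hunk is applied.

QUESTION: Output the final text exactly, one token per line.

Hunk 1: at line 9 remove [kun] add [ilyp] -> 14 lines: svd ybz ysp giz ghl ikrer cnb pfqvf epw ilyp fjdh ddhjh kamlp dfg
Hunk 2: at line 5 remove [ikrer,cnb] add [ukw,imo,vtwe] -> 15 lines: svd ybz ysp giz ghl ukw imo vtwe pfqvf epw ilyp fjdh ddhjh kamlp dfg
Hunk 3: at line 6 remove [imo,vtwe] add [rwy,rif] -> 15 lines: svd ybz ysp giz ghl ukw rwy rif pfqvf epw ilyp fjdh ddhjh kamlp dfg
Hunk 4: at line 1 remove [ybz,ysp,giz] add [xtwmx,twwp,jbsto] -> 15 lines: svd xtwmx twwp jbsto ghl ukw rwy rif pfqvf epw ilyp fjdh ddhjh kamlp dfg

Answer: svd
xtwmx
twwp
jbsto
ghl
ukw
rwy
rif
pfqvf
epw
ilyp
fjdh
ddhjh
kamlp
dfg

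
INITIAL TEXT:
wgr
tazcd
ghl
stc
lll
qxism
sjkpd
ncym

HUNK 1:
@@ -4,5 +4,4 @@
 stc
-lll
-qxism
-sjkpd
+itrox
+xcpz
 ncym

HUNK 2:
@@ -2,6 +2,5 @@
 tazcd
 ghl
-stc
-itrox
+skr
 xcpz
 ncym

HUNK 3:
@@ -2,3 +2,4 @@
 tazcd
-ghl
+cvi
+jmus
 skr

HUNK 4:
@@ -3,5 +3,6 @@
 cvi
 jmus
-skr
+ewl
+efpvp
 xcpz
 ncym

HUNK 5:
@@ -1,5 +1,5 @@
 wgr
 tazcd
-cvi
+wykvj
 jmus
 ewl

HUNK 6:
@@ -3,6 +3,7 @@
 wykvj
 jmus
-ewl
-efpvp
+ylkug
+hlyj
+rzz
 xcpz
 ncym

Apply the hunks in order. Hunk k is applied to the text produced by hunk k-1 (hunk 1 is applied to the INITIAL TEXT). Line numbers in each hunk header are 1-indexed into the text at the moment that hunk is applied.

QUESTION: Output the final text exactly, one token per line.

Answer: wgr
tazcd
wykvj
jmus
ylkug
hlyj
rzz
xcpz
ncym

Derivation:
Hunk 1: at line 4 remove [lll,qxism,sjkpd] add [itrox,xcpz] -> 7 lines: wgr tazcd ghl stc itrox xcpz ncym
Hunk 2: at line 2 remove [stc,itrox] add [skr] -> 6 lines: wgr tazcd ghl skr xcpz ncym
Hunk 3: at line 2 remove [ghl] add [cvi,jmus] -> 7 lines: wgr tazcd cvi jmus skr xcpz ncym
Hunk 4: at line 3 remove [skr] add [ewl,efpvp] -> 8 lines: wgr tazcd cvi jmus ewl efpvp xcpz ncym
Hunk 5: at line 1 remove [cvi] add [wykvj] -> 8 lines: wgr tazcd wykvj jmus ewl efpvp xcpz ncym
Hunk 6: at line 3 remove [ewl,efpvp] add [ylkug,hlyj,rzz] -> 9 lines: wgr tazcd wykvj jmus ylkug hlyj rzz xcpz ncym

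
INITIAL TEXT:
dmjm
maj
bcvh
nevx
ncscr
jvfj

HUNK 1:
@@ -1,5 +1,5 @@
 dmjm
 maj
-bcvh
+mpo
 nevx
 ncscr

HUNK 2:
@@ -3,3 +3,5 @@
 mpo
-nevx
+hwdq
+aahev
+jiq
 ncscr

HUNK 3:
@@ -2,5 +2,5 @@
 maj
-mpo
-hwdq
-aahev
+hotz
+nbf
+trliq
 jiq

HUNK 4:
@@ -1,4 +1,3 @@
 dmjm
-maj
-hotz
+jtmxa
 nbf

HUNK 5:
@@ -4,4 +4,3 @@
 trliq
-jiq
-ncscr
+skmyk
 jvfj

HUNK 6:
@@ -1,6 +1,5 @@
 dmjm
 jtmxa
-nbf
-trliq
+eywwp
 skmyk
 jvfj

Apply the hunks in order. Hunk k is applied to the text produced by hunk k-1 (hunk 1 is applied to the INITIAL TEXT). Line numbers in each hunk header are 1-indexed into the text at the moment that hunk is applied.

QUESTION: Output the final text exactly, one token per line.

Answer: dmjm
jtmxa
eywwp
skmyk
jvfj

Derivation:
Hunk 1: at line 1 remove [bcvh] add [mpo] -> 6 lines: dmjm maj mpo nevx ncscr jvfj
Hunk 2: at line 3 remove [nevx] add [hwdq,aahev,jiq] -> 8 lines: dmjm maj mpo hwdq aahev jiq ncscr jvfj
Hunk 3: at line 2 remove [mpo,hwdq,aahev] add [hotz,nbf,trliq] -> 8 lines: dmjm maj hotz nbf trliq jiq ncscr jvfj
Hunk 4: at line 1 remove [maj,hotz] add [jtmxa] -> 7 lines: dmjm jtmxa nbf trliq jiq ncscr jvfj
Hunk 5: at line 4 remove [jiq,ncscr] add [skmyk] -> 6 lines: dmjm jtmxa nbf trliq skmyk jvfj
Hunk 6: at line 1 remove [nbf,trliq] add [eywwp] -> 5 lines: dmjm jtmxa eywwp skmyk jvfj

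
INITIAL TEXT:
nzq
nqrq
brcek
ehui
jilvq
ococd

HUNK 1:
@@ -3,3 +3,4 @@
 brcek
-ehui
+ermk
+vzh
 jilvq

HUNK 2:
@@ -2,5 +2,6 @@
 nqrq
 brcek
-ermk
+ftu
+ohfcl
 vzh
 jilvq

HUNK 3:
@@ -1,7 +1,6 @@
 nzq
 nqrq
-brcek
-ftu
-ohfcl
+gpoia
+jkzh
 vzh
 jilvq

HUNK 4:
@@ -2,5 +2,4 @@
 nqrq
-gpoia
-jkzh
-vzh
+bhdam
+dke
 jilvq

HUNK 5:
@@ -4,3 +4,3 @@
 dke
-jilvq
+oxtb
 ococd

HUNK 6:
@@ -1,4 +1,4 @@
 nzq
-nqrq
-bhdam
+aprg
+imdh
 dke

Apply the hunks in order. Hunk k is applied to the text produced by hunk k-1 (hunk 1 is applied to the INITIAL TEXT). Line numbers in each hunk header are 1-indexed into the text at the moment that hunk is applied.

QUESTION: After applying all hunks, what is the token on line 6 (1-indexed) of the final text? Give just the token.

Hunk 1: at line 3 remove [ehui] add [ermk,vzh] -> 7 lines: nzq nqrq brcek ermk vzh jilvq ococd
Hunk 2: at line 2 remove [ermk] add [ftu,ohfcl] -> 8 lines: nzq nqrq brcek ftu ohfcl vzh jilvq ococd
Hunk 3: at line 1 remove [brcek,ftu,ohfcl] add [gpoia,jkzh] -> 7 lines: nzq nqrq gpoia jkzh vzh jilvq ococd
Hunk 4: at line 2 remove [gpoia,jkzh,vzh] add [bhdam,dke] -> 6 lines: nzq nqrq bhdam dke jilvq ococd
Hunk 5: at line 4 remove [jilvq] add [oxtb] -> 6 lines: nzq nqrq bhdam dke oxtb ococd
Hunk 6: at line 1 remove [nqrq,bhdam] add [aprg,imdh] -> 6 lines: nzq aprg imdh dke oxtb ococd
Final line 6: ococd

Answer: ococd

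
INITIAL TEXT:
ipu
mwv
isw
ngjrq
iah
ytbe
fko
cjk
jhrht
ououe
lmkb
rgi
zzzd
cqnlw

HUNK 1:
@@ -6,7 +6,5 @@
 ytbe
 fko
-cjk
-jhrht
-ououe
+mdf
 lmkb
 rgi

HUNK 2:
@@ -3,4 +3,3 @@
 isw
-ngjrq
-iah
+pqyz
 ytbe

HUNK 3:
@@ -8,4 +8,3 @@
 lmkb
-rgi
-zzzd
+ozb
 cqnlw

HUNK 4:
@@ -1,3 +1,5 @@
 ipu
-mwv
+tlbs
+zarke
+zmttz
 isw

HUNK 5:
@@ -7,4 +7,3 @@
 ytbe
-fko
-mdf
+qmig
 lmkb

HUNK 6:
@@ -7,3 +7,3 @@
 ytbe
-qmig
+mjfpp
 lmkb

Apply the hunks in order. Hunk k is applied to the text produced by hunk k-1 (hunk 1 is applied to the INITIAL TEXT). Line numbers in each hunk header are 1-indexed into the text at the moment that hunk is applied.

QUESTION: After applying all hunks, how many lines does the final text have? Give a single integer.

Hunk 1: at line 6 remove [cjk,jhrht,ououe] add [mdf] -> 12 lines: ipu mwv isw ngjrq iah ytbe fko mdf lmkb rgi zzzd cqnlw
Hunk 2: at line 3 remove [ngjrq,iah] add [pqyz] -> 11 lines: ipu mwv isw pqyz ytbe fko mdf lmkb rgi zzzd cqnlw
Hunk 3: at line 8 remove [rgi,zzzd] add [ozb] -> 10 lines: ipu mwv isw pqyz ytbe fko mdf lmkb ozb cqnlw
Hunk 4: at line 1 remove [mwv] add [tlbs,zarke,zmttz] -> 12 lines: ipu tlbs zarke zmttz isw pqyz ytbe fko mdf lmkb ozb cqnlw
Hunk 5: at line 7 remove [fko,mdf] add [qmig] -> 11 lines: ipu tlbs zarke zmttz isw pqyz ytbe qmig lmkb ozb cqnlw
Hunk 6: at line 7 remove [qmig] add [mjfpp] -> 11 lines: ipu tlbs zarke zmttz isw pqyz ytbe mjfpp lmkb ozb cqnlw
Final line count: 11

Answer: 11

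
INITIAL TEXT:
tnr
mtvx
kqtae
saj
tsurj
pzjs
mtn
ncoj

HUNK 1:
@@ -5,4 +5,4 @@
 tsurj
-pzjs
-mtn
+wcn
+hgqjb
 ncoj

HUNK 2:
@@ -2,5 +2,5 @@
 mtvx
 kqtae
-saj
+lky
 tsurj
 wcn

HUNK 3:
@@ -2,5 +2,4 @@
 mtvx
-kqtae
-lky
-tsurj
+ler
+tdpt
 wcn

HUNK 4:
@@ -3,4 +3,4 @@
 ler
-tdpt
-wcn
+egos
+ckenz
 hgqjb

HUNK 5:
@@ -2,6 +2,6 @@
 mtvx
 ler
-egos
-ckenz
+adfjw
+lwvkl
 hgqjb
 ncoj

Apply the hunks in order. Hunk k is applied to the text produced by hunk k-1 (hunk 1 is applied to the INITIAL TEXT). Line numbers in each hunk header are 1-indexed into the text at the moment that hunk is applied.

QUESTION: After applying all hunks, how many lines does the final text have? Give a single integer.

Answer: 7

Derivation:
Hunk 1: at line 5 remove [pzjs,mtn] add [wcn,hgqjb] -> 8 lines: tnr mtvx kqtae saj tsurj wcn hgqjb ncoj
Hunk 2: at line 2 remove [saj] add [lky] -> 8 lines: tnr mtvx kqtae lky tsurj wcn hgqjb ncoj
Hunk 3: at line 2 remove [kqtae,lky,tsurj] add [ler,tdpt] -> 7 lines: tnr mtvx ler tdpt wcn hgqjb ncoj
Hunk 4: at line 3 remove [tdpt,wcn] add [egos,ckenz] -> 7 lines: tnr mtvx ler egos ckenz hgqjb ncoj
Hunk 5: at line 2 remove [egos,ckenz] add [adfjw,lwvkl] -> 7 lines: tnr mtvx ler adfjw lwvkl hgqjb ncoj
Final line count: 7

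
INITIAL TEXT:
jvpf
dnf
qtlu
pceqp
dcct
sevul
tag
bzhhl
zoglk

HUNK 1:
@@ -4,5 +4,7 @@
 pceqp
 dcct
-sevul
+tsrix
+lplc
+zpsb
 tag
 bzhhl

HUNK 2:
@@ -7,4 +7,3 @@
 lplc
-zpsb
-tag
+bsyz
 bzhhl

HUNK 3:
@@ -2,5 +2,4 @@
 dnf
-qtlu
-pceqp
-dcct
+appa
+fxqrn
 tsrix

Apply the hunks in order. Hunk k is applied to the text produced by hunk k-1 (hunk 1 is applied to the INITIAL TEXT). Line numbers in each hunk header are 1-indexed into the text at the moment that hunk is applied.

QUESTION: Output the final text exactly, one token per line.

Hunk 1: at line 4 remove [sevul] add [tsrix,lplc,zpsb] -> 11 lines: jvpf dnf qtlu pceqp dcct tsrix lplc zpsb tag bzhhl zoglk
Hunk 2: at line 7 remove [zpsb,tag] add [bsyz] -> 10 lines: jvpf dnf qtlu pceqp dcct tsrix lplc bsyz bzhhl zoglk
Hunk 3: at line 2 remove [qtlu,pceqp,dcct] add [appa,fxqrn] -> 9 lines: jvpf dnf appa fxqrn tsrix lplc bsyz bzhhl zoglk

Answer: jvpf
dnf
appa
fxqrn
tsrix
lplc
bsyz
bzhhl
zoglk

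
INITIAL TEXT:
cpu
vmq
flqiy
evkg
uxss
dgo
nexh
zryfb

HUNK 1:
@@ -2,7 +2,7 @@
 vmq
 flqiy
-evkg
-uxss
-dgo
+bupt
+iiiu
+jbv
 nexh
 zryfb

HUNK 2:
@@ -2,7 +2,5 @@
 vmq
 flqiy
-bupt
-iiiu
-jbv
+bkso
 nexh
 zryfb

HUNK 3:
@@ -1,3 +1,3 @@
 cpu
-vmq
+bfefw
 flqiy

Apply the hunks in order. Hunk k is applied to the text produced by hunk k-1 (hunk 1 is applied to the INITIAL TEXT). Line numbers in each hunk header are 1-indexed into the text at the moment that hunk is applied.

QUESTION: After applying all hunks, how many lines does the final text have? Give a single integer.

Answer: 6

Derivation:
Hunk 1: at line 2 remove [evkg,uxss,dgo] add [bupt,iiiu,jbv] -> 8 lines: cpu vmq flqiy bupt iiiu jbv nexh zryfb
Hunk 2: at line 2 remove [bupt,iiiu,jbv] add [bkso] -> 6 lines: cpu vmq flqiy bkso nexh zryfb
Hunk 3: at line 1 remove [vmq] add [bfefw] -> 6 lines: cpu bfefw flqiy bkso nexh zryfb
Final line count: 6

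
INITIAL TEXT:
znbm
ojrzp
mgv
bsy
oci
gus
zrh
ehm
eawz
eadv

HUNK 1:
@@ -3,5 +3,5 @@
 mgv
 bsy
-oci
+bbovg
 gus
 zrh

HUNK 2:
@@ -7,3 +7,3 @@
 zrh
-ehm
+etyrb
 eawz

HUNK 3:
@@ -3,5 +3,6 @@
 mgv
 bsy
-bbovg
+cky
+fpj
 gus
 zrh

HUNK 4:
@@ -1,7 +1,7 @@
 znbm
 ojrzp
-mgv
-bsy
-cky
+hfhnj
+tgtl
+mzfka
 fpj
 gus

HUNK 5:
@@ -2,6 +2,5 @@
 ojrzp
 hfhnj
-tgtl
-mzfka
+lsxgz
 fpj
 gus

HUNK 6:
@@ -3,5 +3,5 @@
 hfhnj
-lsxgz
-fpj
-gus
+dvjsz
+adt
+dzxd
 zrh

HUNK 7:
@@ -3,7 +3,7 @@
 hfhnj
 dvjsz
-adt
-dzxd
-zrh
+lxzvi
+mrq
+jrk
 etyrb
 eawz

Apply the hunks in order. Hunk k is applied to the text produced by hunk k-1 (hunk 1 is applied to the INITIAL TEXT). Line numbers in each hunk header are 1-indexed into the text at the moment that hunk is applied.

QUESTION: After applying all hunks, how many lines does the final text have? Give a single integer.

Hunk 1: at line 3 remove [oci] add [bbovg] -> 10 lines: znbm ojrzp mgv bsy bbovg gus zrh ehm eawz eadv
Hunk 2: at line 7 remove [ehm] add [etyrb] -> 10 lines: znbm ojrzp mgv bsy bbovg gus zrh etyrb eawz eadv
Hunk 3: at line 3 remove [bbovg] add [cky,fpj] -> 11 lines: znbm ojrzp mgv bsy cky fpj gus zrh etyrb eawz eadv
Hunk 4: at line 1 remove [mgv,bsy,cky] add [hfhnj,tgtl,mzfka] -> 11 lines: znbm ojrzp hfhnj tgtl mzfka fpj gus zrh etyrb eawz eadv
Hunk 5: at line 2 remove [tgtl,mzfka] add [lsxgz] -> 10 lines: znbm ojrzp hfhnj lsxgz fpj gus zrh etyrb eawz eadv
Hunk 6: at line 3 remove [lsxgz,fpj,gus] add [dvjsz,adt,dzxd] -> 10 lines: znbm ojrzp hfhnj dvjsz adt dzxd zrh etyrb eawz eadv
Hunk 7: at line 3 remove [adt,dzxd,zrh] add [lxzvi,mrq,jrk] -> 10 lines: znbm ojrzp hfhnj dvjsz lxzvi mrq jrk etyrb eawz eadv
Final line count: 10

Answer: 10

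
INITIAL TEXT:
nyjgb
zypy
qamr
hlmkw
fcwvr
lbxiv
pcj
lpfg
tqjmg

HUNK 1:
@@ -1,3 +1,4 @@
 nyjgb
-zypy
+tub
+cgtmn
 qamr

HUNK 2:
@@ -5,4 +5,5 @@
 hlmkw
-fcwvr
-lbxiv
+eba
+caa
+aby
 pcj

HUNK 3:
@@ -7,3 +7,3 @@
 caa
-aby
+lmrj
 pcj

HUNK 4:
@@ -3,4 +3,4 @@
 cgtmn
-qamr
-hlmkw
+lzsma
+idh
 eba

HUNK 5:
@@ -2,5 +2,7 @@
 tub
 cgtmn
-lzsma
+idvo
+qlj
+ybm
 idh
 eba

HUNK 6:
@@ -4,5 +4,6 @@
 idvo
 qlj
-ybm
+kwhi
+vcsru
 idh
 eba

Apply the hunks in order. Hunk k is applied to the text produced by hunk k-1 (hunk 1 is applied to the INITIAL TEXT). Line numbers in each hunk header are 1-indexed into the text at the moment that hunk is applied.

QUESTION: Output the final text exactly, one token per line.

Answer: nyjgb
tub
cgtmn
idvo
qlj
kwhi
vcsru
idh
eba
caa
lmrj
pcj
lpfg
tqjmg

Derivation:
Hunk 1: at line 1 remove [zypy] add [tub,cgtmn] -> 10 lines: nyjgb tub cgtmn qamr hlmkw fcwvr lbxiv pcj lpfg tqjmg
Hunk 2: at line 5 remove [fcwvr,lbxiv] add [eba,caa,aby] -> 11 lines: nyjgb tub cgtmn qamr hlmkw eba caa aby pcj lpfg tqjmg
Hunk 3: at line 7 remove [aby] add [lmrj] -> 11 lines: nyjgb tub cgtmn qamr hlmkw eba caa lmrj pcj lpfg tqjmg
Hunk 4: at line 3 remove [qamr,hlmkw] add [lzsma,idh] -> 11 lines: nyjgb tub cgtmn lzsma idh eba caa lmrj pcj lpfg tqjmg
Hunk 5: at line 2 remove [lzsma] add [idvo,qlj,ybm] -> 13 lines: nyjgb tub cgtmn idvo qlj ybm idh eba caa lmrj pcj lpfg tqjmg
Hunk 6: at line 4 remove [ybm] add [kwhi,vcsru] -> 14 lines: nyjgb tub cgtmn idvo qlj kwhi vcsru idh eba caa lmrj pcj lpfg tqjmg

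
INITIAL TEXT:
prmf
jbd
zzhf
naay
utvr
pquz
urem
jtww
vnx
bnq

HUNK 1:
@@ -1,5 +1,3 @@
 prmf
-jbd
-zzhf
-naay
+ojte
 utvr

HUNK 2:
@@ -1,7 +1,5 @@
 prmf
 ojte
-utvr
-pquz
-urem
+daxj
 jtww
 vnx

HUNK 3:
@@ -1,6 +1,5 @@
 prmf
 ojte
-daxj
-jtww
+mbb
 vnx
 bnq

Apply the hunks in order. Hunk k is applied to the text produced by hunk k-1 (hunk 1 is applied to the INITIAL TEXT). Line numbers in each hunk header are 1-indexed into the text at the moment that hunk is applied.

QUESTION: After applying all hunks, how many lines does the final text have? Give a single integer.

Answer: 5

Derivation:
Hunk 1: at line 1 remove [jbd,zzhf,naay] add [ojte] -> 8 lines: prmf ojte utvr pquz urem jtww vnx bnq
Hunk 2: at line 1 remove [utvr,pquz,urem] add [daxj] -> 6 lines: prmf ojte daxj jtww vnx bnq
Hunk 3: at line 1 remove [daxj,jtww] add [mbb] -> 5 lines: prmf ojte mbb vnx bnq
Final line count: 5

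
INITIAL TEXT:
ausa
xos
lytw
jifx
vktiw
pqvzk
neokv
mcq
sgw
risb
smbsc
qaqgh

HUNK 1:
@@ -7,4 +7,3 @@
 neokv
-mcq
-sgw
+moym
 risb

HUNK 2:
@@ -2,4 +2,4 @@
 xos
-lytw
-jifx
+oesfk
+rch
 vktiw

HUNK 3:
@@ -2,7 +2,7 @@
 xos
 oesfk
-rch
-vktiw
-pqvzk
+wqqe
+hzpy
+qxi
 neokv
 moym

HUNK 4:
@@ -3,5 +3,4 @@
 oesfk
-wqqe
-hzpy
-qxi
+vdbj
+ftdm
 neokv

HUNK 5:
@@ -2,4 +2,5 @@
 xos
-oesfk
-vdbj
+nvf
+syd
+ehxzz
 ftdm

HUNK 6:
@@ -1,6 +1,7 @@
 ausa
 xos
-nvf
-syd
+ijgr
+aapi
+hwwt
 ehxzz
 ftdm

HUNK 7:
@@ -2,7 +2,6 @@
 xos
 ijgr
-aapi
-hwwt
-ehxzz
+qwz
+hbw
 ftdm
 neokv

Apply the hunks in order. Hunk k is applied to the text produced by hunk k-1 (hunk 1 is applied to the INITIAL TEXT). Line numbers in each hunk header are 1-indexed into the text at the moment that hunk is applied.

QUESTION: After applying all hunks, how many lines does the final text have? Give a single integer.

Answer: 11

Derivation:
Hunk 1: at line 7 remove [mcq,sgw] add [moym] -> 11 lines: ausa xos lytw jifx vktiw pqvzk neokv moym risb smbsc qaqgh
Hunk 2: at line 2 remove [lytw,jifx] add [oesfk,rch] -> 11 lines: ausa xos oesfk rch vktiw pqvzk neokv moym risb smbsc qaqgh
Hunk 3: at line 2 remove [rch,vktiw,pqvzk] add [wqqe,hzpy,qxi] -> 11 lines: ausa xos oesfk wqqe hzpy qxi neokv moym risb smbsc qaqgh
Hunk 4: at line 3 remove [wqqe,hzpy,qxi] add [vdbj,ftdm] -> 10 lines: ausa xos oesfk vdbj ftdm neokv moym risb smbsc qaqgh
Hunk 5: at line 2 remove [oesfk,vdbj] add [nvf,syd,ehxzz] -> 11 lines: ausa xos nvf syd ehxzz ftdm neokv moym risb smbsc qaqgh
Hunk 6: at line 1 remove [nvf,syd] add [ijgr,aapi,hwwt] -> 12 lines: ausa xos ijgr aapi hwwt ehxzz ftdm neokv moym risb smbsc qaqgh
Hunk 7: at line 2 remove [aapi,hwwt,ehxzz] add [qwz,hbw] -> 11 lines: ausa xos ijgr qwz hbw ftdm neokv moym risb smbsc qaqgh
Final line count: 11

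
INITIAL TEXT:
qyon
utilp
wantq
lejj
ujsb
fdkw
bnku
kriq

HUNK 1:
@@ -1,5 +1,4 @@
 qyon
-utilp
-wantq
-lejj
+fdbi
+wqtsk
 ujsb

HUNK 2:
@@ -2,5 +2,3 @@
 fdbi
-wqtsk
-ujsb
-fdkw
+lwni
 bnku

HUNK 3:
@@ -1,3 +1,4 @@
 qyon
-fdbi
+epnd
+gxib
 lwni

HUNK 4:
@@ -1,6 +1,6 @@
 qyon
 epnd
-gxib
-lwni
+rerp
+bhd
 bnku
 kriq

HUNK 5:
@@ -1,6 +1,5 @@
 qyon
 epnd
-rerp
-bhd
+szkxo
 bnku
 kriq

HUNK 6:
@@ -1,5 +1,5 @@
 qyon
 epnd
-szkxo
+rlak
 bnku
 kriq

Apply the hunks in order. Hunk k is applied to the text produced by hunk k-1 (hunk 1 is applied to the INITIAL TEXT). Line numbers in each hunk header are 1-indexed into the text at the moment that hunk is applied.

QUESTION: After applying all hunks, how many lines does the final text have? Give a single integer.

Hunk 1: at line 1 remove [utilp,wantq,lejj] add [fdbi,wqtsk] -> 7 lines: qyon fdbi wqtsk ujsb fdkw bnku kriq
Hunk 2: at line 2 remove [wqtsk,ujsb,fdkw] add [lwni] -> 5 lines: qyon fdbi lwni bnku kriq
Hunk 3: at line 1 remove [fdbi] add [epnd,gxib] -> 6 lines: qyon epnd gxib lwni bnku kriq
Hunk 4: at line 1 remove [gxib,lwni] add [rerp,bhd] -> 6 lines: qyon epnd rerp bhd bnku kriq
Hunk 5: at line 1 remove [rerp,bhd] add [szkxo] -> 5 lines: qyon epnd szkxo bnku kriq
Hunk 6: at line 1 remove [szkxo] add [rlak] -> 5 lines: qyon epnd rlak bnku kriq
Final line count: 5

Answer: 5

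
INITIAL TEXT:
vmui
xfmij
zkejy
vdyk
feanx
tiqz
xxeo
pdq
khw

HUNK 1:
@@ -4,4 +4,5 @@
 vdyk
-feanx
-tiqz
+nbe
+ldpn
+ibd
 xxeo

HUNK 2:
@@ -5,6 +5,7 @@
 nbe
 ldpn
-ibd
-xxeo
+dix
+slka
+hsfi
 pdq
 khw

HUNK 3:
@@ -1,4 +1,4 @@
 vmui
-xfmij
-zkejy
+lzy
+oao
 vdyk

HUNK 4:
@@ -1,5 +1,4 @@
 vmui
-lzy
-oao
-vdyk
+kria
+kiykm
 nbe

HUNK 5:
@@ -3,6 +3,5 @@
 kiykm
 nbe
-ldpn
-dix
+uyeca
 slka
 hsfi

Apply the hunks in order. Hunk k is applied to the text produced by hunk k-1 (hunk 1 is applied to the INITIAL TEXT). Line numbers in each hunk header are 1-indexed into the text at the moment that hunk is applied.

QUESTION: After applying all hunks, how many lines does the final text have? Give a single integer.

Answer: 9

Derivation:
Hunk 1: at line 4 remove [feanx,tiqz] add [nbe,ldpn,ibd] -> 10 lines: vmui xfmij zkejy vdyk nbe ldpn ibd xxeo pdq khw
Hunk 2: at line 5 remove [ibd,xxeo] add [dix,slka,hsfi] -> 11 lines: vmui xfmij zkejy vdyk nbe ldpn dix slka hsfi pdq khw
Hunk 3: at line 1 remove [xfmij,zkejy] add [lzy,oao] -> 11 lines: vmui lzy oao vdyk nbe ldpn dix slka hsfi pdq khw
Hunk 4: at line 1 remove [lzy,oao,vdyk] add [kria,kiykm] -> 10 lines: vmui kria kiykm nbe ldpn dix slka hsfi pdq khw
Hunk 5: at line 3 remove [ldpn,dix] add [uyeca] -> 9 lines: vmui kria kiykm nbe uyeca slka hsfi pdq khw
Final line count: 9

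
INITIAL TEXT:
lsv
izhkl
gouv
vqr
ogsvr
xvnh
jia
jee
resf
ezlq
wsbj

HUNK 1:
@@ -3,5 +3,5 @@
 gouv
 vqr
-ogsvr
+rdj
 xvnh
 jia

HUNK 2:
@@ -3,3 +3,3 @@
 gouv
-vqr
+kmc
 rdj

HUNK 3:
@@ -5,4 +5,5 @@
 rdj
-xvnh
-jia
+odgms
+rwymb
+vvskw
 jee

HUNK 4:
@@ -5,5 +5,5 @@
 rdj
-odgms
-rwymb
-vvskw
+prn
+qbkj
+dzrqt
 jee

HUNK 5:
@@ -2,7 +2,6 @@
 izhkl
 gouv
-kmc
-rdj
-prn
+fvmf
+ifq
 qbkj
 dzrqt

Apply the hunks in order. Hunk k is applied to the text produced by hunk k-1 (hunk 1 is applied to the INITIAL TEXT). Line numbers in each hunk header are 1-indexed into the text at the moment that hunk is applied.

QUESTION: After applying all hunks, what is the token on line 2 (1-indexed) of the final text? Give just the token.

Hunk 1: at line 3 remove [ogsvr] add [rdj] -> 11 lines: lsv izhkl gouv vqr rdj xvnh jia jee resf ezlq wsbj
Hunk 2: at line 3 remove [vqr] add [kmc] -> 11 lines: lsv izhkl gouv kmc rdj xvnh jia jee resf ezlq wsbj
Hunk 3: at line 5 remove [xvnh,jia] add [odgms,rwymb,vvskw] -> 12 lines: lsv izhkl gouv kmc rdj odgms rwymb vvskw jee resf ezlq wsbj
Hunk 4: at line 5 remove [odgms,rwymb,vvskw] add [prn,qbkj,dzrqt] -> 12 lines: lsv izhkl gouv kmc rdj prn qbkj dzrqt jee resf ezlq wsbj
Hunk 5: at line 2 remove [kmc,rdj,prn] add [fvmf,ifq] -> 11 lines: lsv izhkl gouv fvmf ifq qbkj dzrqt jee resf ezlq wsbj
Final line 2: izhkl

Answer: izhkl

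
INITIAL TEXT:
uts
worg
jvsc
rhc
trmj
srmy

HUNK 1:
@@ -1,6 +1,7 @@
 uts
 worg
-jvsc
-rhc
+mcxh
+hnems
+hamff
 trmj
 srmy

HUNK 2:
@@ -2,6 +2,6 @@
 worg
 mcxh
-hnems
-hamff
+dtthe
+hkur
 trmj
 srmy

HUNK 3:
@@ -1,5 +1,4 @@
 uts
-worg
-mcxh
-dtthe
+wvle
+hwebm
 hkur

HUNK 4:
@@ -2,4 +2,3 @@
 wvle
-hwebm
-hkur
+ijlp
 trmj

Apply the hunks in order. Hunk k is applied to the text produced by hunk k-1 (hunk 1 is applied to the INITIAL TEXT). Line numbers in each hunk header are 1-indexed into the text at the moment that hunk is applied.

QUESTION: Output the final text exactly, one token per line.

Hunk 1: at line 1 remove [jvsc,rhc] add [mcxh,hnems,hamff] -> 7 lines: uts worg mcxh hnems hamff trmj srmy
Hunk 2: at line 2 remove [hnems,hamff] add [dtthe,hkur] -> 7 lines: uts worg mcxh dtthe hkur trmj srmy
Hunk 3: at line 1 remove [worg,mcxh,dtthe] add [wvle,hwebm] -> 6 lines: uts wvle hwebm hkur trmj srmy
Hunk 4: at line 2 remove [hwebm,hkur] add [ijlp] -> 5 lines: uts wvle ijlp trmj srmy

Answer: uts
wvle
ijlp
trmj
srmy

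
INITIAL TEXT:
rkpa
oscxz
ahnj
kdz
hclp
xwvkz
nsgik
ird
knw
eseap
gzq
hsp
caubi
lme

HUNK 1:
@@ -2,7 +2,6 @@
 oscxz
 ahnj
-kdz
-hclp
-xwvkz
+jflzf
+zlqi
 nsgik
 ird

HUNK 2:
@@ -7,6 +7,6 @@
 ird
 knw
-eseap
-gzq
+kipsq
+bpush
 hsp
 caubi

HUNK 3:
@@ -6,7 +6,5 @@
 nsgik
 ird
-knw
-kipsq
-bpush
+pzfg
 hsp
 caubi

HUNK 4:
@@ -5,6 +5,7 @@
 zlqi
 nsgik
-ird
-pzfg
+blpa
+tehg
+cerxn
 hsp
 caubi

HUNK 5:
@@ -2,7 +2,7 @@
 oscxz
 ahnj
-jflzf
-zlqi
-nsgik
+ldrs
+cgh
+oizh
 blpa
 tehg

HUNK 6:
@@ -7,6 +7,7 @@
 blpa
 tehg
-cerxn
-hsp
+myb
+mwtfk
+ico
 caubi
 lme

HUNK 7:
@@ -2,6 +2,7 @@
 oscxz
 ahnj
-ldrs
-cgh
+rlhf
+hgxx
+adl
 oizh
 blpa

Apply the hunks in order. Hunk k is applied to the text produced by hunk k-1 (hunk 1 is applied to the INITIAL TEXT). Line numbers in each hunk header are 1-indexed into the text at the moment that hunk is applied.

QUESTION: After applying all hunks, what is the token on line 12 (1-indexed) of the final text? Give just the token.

Answer: ico

Derivation:
Hunk 1: at line 2 remove [kdz,hclp,xwvkz] add [jflzf,zlqi] -> 13 lines: rkpa oscxz ahnj jflzf zlqi nsgik ird knw eseap gzq hsp caubi lme
Hunk 2: at line 7 remove [eseap,gzq] add [kipsq,bpush] -> 13 lines: rkpa oscxz ahnj jflzf zlqi nsgik ird knw kipsq bpush hsp caubi lme
Hunk 3: at line 6 remove [knw,kipsq,bpush] add [pzfg] -> 11 lines: rkpa oscxz ahnj jflzf zlqi nsgik ird pzfg hsp caubi lme
Hunk 4: at line 5 remove [ird,pzfg] add [blpa,tehg,cerxn] -> 12 lines: rkpa oscxz ahnj jflzf zlqi nsgik blpa tehg cerxn hsp caubi lme
Hunk 5: at line 2 remove [jflzf,zlqi,nsgik] add [ldrs,cgh,oizh] -> 12 lines: rkpa oscxz ahnj ldrs cgh oizh blpa tehg cerxn hsp caubi lme
Hunk 6: at line 7 remove [cerxn,hsp] add [myb,mwtfk,ico] -> 13 lines: rkpa oscxz ahnj ldrs cgh oizh blpa tehg myb mwtfk ico caubi lme
Hunk 7: at line 2 remove [ldrs,cgh] add [rlhf,hgxx,adl] -> 14 lines: rkpa oscxz ahnj rlhf hgxx adl oizh blpa tehg myb mwtfk ico caubi lme
Final line 12: ico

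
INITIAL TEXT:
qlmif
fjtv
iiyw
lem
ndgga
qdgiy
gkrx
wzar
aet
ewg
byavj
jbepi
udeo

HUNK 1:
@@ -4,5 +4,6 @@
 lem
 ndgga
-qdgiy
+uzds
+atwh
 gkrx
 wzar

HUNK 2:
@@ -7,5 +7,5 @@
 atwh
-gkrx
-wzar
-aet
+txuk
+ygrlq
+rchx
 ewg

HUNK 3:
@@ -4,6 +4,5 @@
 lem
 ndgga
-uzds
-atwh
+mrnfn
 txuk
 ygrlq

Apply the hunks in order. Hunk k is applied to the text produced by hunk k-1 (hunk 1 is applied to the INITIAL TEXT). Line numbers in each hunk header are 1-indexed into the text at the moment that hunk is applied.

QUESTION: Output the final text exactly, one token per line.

Answer: qlmif
fjtv
iiyw
lem
ndgga
mrnfn
txuk
ygrlq
rchx
ewg
byavj
jbepi
udeo

Derivation:
Hunk 1: at line 4 remove [qdgiy] add [uzds,atwh] -> 14 lines: qlmif fjtv iiyw lem ndgga uzds atwh gkrx wzar aet ewg byavj jbepi udeo
Hunk 2: at line 7 remove [gkrx,wzar,aet] add [txuk,ygrlq,rchx] -> 14 lines: qlmif fjtv iiyw lem ndgga uzds atwh txuk ygrlq rchx ewg byavj jbepi udeo
Hunk 3: at line 4 remove [uzds,atwh] add [mrnfn] -> 13 lines: qlmif fjtv iiyw lem ndgga mrnfn txuk ygrlq rchx ewg byavj jbepi udeo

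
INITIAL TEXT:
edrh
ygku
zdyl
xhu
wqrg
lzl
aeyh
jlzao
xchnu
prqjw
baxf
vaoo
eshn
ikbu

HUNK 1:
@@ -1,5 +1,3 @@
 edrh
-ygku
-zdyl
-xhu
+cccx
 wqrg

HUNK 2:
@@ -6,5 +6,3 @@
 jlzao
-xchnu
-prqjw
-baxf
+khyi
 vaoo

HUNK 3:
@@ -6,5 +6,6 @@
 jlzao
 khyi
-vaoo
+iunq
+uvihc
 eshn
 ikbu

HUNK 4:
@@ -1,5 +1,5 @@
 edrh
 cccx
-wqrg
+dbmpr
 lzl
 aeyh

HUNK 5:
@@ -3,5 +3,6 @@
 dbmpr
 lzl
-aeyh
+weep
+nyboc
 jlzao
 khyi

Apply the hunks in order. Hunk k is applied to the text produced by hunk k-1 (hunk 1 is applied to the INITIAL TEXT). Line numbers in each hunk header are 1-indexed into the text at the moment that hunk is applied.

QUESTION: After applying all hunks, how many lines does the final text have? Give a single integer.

Answer: 12

Derivation:
Hunk 1: at line 1 remove [ygku,zdyl,xhu] add [cccx] -> 12 lines: edrh cccx wqrg lzl aeyh jlzao xchnu prqjw baxf vaoo eshn ikbu
Hunk 2: at line 6 remove [xchnu,prqjw,baxf] add [khyi] -> 10 lines: edrh cccx wqrg lzl aeyh jlzao khyi vaoo eshn ikbu
Hunk 3: at line 6 remove [vaoo] add [iunq,uvihc] -> 11 lines: edrh cccx wqrg lzl aeyh jlzao khyi iunq uvihc eshn ikbu
Hunk 4: at line 1 remove [wqrg] add [dbmpr] -> 11 lines: edrh cccx dbmpr lzl aeyh jlzao khyi iunq uvihc eshn ikbu
Hunk 5: at line 3 remove [aeyh] add [weep,nyboc] -> 12 lines: edrh cccx dbmpr lzl weep nyboc jlzao khyi iunq uvihc eshn ikbu
Final line count: 12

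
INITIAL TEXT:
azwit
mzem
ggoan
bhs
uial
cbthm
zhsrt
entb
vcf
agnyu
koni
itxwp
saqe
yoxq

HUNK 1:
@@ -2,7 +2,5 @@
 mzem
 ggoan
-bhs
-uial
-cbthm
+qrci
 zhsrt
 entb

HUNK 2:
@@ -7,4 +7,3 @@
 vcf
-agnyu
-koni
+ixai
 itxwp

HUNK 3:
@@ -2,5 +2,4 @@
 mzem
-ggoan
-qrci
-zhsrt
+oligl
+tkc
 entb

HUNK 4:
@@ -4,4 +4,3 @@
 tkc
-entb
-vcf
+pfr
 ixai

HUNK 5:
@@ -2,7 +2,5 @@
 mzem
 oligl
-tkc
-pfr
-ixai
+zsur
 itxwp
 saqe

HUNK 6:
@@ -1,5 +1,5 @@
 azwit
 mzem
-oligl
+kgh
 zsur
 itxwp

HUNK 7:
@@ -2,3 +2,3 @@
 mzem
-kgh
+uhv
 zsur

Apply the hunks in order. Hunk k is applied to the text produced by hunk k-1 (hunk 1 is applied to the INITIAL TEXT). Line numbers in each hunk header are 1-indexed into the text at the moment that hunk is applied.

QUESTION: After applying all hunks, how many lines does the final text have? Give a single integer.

Answer: 7

Derivation:
Hunk 1: at line 2 remove [bhs,uial,cbthm] add [qrci] -> 12 lines: azwit mzem ggoan qrci zhsrt entb vcf agnyu koni itxwp saqe yoxq
Hunk 2: at line 7 remove [agnyu,koni] add [ixai] -> 11 lines: azwit mzem ggoan qrci zhsrt entb vcf ixai itxwp saqe yoxq
Hunk 3: at line 2 remove [ggoan,qrci,zhsrt] add [oligl,tkc] -> 10 lines: azwit mzem oligl tkc entb vcf ixai itxwp saqe yoxq
Hunk 4: at line 4 remove [entb,vcf] add [pfr] -> 9 lines: azwit mzem oligl tkc pfr ixai itxwp saqe yoxq
Hunk 5: at line 2 remove [tkc,pfr,ixai] add [zsur] -> 7 lines: azwit mzem oligl zsur itxwp saqe yoxq
Hunk 6: at line 1 remove [oligl] add [kgh] -> 7 lines: azwit mzem kgh zsur itxwp saqe yoxq
Hunk 7: at line 2 remove [kgh] add [uhv] -> 7 lines: azwit mzem uhv zsur itxwp saqe yoxq
Final line count: 7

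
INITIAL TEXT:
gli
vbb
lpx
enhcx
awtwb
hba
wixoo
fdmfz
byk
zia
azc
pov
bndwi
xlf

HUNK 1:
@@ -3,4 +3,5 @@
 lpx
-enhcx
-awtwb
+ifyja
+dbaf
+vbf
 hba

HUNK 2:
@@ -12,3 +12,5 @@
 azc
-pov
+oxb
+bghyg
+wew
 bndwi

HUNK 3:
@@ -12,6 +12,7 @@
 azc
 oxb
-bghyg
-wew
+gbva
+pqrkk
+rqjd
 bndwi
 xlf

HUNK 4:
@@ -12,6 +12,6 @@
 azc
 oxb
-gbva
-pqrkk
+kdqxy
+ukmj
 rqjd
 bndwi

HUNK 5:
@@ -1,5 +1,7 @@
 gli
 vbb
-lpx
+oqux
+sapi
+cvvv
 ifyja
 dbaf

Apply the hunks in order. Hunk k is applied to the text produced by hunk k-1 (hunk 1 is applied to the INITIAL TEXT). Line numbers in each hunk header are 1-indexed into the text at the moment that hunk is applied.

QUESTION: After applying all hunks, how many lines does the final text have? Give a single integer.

Answer: 20

Derivation:
Hunk 1: at line 3 remove [enhcx,awtwb] add [ifyja,dbaf,vbf] -> 15 lines: gli vbb lpx ifyja dbaf vbf hba wixoo fdmfz byk zia azc pov bndwi xlf
Hunk 2: at line 12 remove [pov] add [oxb,bghyg,wew] -> 17 lines: gli vbb lpx ifyja dbaf vbf hba wixoo fdmfz byk zia azc oxb bghyg wew bndwi xlf
Hunk 3: at line 12 remove [bghyg,wew] add [gbva,pqrkk,rqjd] -> 18 lines: gli vbb lpx ifyja dbaf vbf hba wixoo fdmfz byk zia azc oxb gbva pqrkk rqjd bndwi xlf
Hunk 4: at line 12 remove [gbva,pqrkk] add [kdqxy,ukmj] -> 18 lines: gli vbb lpx ifyja dbaf vbf hba wixoo fdmfz byk zia azc oxb kdqxy ukmj rqjd bndwi xlf
Hunk 5: at line 1 remove [lpx] add [oqux,sapi,cvvv] -> 20 lines: gli vbb oqux sapi cvvv ifyja dbaf vbf hba wixoo fdmfz byk zia azc oxb kdqxy ukmj rqjd bndwi xlf
Final line count: 20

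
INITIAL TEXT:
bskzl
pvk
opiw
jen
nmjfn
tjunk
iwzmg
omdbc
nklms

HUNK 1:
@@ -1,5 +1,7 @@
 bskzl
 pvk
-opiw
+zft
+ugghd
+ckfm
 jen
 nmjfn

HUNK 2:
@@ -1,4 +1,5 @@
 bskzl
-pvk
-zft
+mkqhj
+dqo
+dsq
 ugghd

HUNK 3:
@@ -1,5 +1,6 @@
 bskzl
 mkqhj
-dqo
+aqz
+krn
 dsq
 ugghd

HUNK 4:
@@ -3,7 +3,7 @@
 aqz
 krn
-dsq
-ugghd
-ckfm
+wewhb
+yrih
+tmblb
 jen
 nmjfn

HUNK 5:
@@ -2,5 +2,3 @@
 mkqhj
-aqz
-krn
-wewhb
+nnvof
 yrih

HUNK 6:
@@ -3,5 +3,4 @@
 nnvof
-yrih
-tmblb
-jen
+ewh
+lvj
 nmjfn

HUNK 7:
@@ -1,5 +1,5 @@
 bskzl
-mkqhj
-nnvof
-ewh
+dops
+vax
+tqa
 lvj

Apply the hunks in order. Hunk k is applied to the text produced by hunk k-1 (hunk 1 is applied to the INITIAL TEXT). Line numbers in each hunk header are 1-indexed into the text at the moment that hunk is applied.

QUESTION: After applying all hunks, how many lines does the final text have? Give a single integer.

Hunk 1: at line 1 remove [opiw] add [zft,ugghd,ckfm] -> 11 lines: bskzl pvk zft ugghd ckfm jen nmjfn tjunk iwzmg omdbc nklms
Hunk 2: at line 1 remove [pvk,zft] add [mkqhj,dqo,dsq] -> 12 lines: bskzl mkqhj dqo dsq ugghd ckfm jen nmjfn tjunk iwzmg omdbc nklms
Hunk 3: at line 1 remove [dqo] add [aqz,krn] -> 13 lines: bskzl mkqhj aqz krn dsq ugghd ckfm jen nmjfn tjunk iwzmg omdbc nklms
Hunk 4: at line 3 remove [dsq,ugghd,ckfm] add [wewhb,yrih,tmblb] -> 13 lines: bskzl mkqhj aqz krn wewhb yrih tmblb jen nmjfn tjunk iwzmg omdbc nklms
Hunk 5: at line 2 remove [aqz,krn,wewhb] add [nnvof] -> 11 lines: bskzl mkqhj nnvof yrih tmblb jen nmjfn tjunk iwzmg omdbc nklms
Hunk 6: at line 3 remove [yrih,tmblb,jen] add [ewh,lvj] -> 10 lines: bskzl mkqhj nnvof ewh lvj nmjfn tjunk iwzmg omdbc nklms
Hunk 7: at line 1 remove [mkqhj,nnvof,ewh] add [dops,vax,tqa] -> 10 lines: bskzl dops vax tqa lvj nmjfn tjunk iwzmg omdbc nklms
Final line count: 10

Answer: 10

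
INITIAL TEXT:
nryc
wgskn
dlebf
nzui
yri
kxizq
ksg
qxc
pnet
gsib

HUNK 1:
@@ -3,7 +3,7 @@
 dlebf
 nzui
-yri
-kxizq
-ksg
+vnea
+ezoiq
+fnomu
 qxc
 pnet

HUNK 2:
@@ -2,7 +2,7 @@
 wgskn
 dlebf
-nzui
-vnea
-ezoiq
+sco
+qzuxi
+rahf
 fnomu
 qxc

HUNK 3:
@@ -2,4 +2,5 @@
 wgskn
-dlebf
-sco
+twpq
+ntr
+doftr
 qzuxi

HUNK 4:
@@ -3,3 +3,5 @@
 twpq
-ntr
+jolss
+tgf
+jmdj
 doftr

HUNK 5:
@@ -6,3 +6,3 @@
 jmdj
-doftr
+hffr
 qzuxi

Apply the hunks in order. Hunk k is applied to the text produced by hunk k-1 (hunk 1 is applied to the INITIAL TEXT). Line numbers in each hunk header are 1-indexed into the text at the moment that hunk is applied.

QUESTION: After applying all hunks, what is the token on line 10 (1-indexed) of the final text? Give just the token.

Hunk 1: at line 3 remove [yri,kxizq,ksg] add [vnea,ezoiq,fnomu] -> 10 lines: nryc wgskn dlebf nzui vnea ezoiq fnomu qxc pnet gsib
Hunk 2: at line 2 remove [nzui,vnea,ezoiq] add [sco,qzuxi,rahf] -> 10 lines: nryc wgskn dlebf sco qzuxi rahf fnomu qxc pnet gsib
Hunk 3: at line 2 remove [dlebf,sco] add [twpq,ntr,doftr] -> 11 lines: nryc wgskn twpq ntr doftr qzuxi rahf fnomu qxc pnet gsib
Hunk 4: at line 3 remove [ntr] add [jolss,tgf,jmdj] -> 13 lines: nryc wgskn twpq jolss tgf jmdj doftr qzuxi rahf fnomu qxc pnet gsib
Hunk 5: at line 6 remove [doftr] add [hffr] -> 13 lines: nryc wgskn twpq jolss tgf jmdj hffr qzuxi rahf fnomu qxc pnet gsib
Final line 10: fnomu

Answer: fnomu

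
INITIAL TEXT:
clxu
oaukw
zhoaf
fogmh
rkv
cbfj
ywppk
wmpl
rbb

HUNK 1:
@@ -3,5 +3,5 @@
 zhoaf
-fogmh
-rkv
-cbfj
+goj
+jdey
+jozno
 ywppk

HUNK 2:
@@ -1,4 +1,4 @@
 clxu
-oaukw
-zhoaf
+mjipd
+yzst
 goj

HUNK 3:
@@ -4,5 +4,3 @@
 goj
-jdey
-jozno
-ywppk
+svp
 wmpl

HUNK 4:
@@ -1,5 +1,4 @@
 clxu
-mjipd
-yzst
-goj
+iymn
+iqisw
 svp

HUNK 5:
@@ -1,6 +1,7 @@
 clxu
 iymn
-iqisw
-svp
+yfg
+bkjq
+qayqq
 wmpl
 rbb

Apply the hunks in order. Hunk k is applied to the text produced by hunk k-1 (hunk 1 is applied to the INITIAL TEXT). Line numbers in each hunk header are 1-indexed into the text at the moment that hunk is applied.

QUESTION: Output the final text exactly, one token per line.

Hunk 1: at line 3 remove [fogmh,rkv,cbfj] add [goj,jdey,jozno] -> 9 lines: clxu oaukw zhoaf goj jdey jozno ywppk wmpl rbb
Hunk 2: at line 1 remove [oaukw,zhoaf] add [mjipd,yzst] -> 9 lines: clxu mjipd yzst goj jdey jozno ywppk wmpl rbb
Hunk 3: at line 4 remove [jdey,jozno,ywppk] add [svp] -> 7 lines: clxu mjipd yzst goj svp wmpl rbb
Hunk 4: at line 1 remove [mjipd,yzst,goj] add [iymn,iqisw] -> 6 lines: clxu iymn iqisw svp wmpl rbb
Hunk 5: at line 1 remove [iqisw,svp] add [yfg,bkjq,qayqq] -> 7 lines: clxu iymn yfg bkjq qayqq wmpl rbb

Answer: clxu
iymn
yfg
bkjq
qayqq
wmpl
rbb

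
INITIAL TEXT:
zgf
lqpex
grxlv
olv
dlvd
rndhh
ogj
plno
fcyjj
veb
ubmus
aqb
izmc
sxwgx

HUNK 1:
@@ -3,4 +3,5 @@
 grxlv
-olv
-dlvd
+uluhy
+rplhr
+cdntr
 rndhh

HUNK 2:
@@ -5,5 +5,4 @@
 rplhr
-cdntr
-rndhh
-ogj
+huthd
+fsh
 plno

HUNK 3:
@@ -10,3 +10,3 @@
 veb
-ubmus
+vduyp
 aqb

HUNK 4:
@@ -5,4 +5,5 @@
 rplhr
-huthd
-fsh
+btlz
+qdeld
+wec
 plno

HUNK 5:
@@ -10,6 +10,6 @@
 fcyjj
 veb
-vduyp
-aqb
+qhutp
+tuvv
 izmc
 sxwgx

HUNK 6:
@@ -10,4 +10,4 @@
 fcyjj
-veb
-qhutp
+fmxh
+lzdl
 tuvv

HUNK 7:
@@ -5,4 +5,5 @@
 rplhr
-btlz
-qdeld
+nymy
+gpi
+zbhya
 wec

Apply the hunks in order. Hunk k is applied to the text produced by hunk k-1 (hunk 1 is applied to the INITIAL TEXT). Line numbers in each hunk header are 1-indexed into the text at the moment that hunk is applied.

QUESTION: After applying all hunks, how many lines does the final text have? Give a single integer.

Answer: 16

Derivation:
Hunk 1: at line 3 remove [olv,dlvd] add [uluhy,rplhr,cdntr] -> 15 lines: zgf lqpex grxlv uluhy rplhr cdntr rndhh ogj plno fcyjj veb ubmus aqb izmc sxwgx
Hunk 2: at line 5 remove [cdntr,rndhh,ogj] add [huthd,fsh] -> 14 lines: zgf lqpex grxlv uluhy rplhr huthd fsh plno fcyjj veb ubmus aqb izmc sxwgx
Hunk 3: at line 10 remove [ubmus] add [vduyp] -> 14 lines: zgf lqpex grxlv uluhy rplhr huthd fsh plno fcyjj veb vduyp aqb izmc sxwgx
Hunk 4: at line 5 remove [huthd,fsh] add [btlz,qdeld,wec] -> 15 lines: zgf lqpex grxlv uluhy rplhr btlz qdeld wec plno fcyjj veb vduyp aqb izmc sxwgx
Hunk 5: at line 10 remove [vduyp,aqb] add [qhutp,tuvv] -> 15 lines: zgf lqpex grxlv uluhy rplhr btlz qdeld wec plno fcyjj veb qhutp tuvv izmc sxwgx
Hunk 6: at line 10 remove [veb,qhutp] add [fmxh,lzdl] -> 15 lines: zgf lqpex grxlv uluhy rplhr btlz qdeld wec plno fcyjj fmxh lzdl tuvv izmc sxwgx
Hunk 7: at line 5 remove [btlz,qdeld] add [nymy,gpi,zbhya] -> 16 lines: zgf lqpex grxlv uluhy rplhr nymy gpi zbhya wec plno fcyjj fmxh lzdl tuvv izmc sxwgx
Final line count: 16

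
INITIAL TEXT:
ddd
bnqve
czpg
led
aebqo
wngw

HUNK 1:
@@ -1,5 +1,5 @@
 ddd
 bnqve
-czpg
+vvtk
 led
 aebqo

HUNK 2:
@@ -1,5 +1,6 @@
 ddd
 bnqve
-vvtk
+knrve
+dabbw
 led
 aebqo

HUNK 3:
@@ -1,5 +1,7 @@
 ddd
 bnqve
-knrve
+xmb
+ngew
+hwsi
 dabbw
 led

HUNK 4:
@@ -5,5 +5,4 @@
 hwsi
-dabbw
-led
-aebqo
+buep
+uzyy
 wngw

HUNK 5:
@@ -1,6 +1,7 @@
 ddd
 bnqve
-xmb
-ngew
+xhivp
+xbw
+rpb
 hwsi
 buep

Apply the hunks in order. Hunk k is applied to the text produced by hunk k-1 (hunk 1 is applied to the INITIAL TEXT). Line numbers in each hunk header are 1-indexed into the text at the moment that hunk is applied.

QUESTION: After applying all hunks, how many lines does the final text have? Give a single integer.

Answer: 9

Derivation:
Hunk 1: at line 1 remove [czpg] add [vvtk] -> 6 lines: ddd bnqve vvtk led aebqo wngw
Hunk 2: at line 1 remove [vvtk] add [knrve,dabbw] -> 7 lines: ddd bnqve knrve dabbw led aebqo wngw
Hunk 3: at line 1 remove [knrve] add [xmb,ngew,hwsi] -> 9 lines: ddd bnqve xmb ngew hwsi dabbw led aebqo wngw
Hunk 4: at line 5 remove [dabbw,led,aebqo] add [buep,uzyy] -> 8 lines: ddd bnqve xmb ngew hwsi buep uzyy wngw
Hunk 5: at line 1 remove [xmb,ngew] add [xhivp,xbw,rpb] -> 9 lines: ddd bnqve xhivp xbw rpb hwsi buep uzyy wngw
Final line count: 9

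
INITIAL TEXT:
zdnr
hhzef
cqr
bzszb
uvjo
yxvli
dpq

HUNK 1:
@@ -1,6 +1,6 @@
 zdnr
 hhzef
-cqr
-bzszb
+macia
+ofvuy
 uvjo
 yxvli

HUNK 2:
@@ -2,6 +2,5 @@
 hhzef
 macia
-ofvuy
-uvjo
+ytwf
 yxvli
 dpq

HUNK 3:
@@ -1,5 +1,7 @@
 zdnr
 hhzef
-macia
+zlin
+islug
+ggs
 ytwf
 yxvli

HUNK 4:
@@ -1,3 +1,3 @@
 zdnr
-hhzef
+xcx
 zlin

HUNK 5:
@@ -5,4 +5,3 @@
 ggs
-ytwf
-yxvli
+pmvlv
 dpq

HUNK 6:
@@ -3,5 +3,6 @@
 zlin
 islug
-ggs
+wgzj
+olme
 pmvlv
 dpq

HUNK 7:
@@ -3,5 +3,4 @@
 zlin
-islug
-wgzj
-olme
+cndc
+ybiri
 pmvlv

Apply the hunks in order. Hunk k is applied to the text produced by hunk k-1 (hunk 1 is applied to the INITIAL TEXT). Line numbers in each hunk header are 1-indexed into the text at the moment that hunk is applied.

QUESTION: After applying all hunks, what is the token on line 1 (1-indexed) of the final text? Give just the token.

Hunk 1: at line 1 remove [cqr,bzszb] add [macia,ofvuy] -> 7 lines: zdnr hhzef macia ofvuy uvjo yxvli dpq
Hunk 2: at line 2 remove [ofvuy,uvjo] add [ytwf] -> 6 lines: zdnr hhzef macia ytwf yxvli dpq
Hunk 3: at line 1 remove [macia] add [zlin,islug,ggs] -> 8 lines: zdnr hhzef zlin islug ggs ytwf yxvli dpq
Hunk 4: at line 1 remove [hhzef] add [xcx] -> 8 lines: zdnr xcx zlin islug ggs ytwf yxvli dpq
Hunk 5: at line 5 remove [ytwf,yxvli] add [pmvlv] -> 7 lines: zdnr xcx zlin islug ggs pmvlv dpq
Hunk 6: at line 3 remove [ggs] add [wgzj,olme] -> 8 lines: zdnr xcx zlin islug wgzj olme pmvlv dpq
Hunk 7: at line 3 remove [islug,wgzj,olme] add [cndc,ybiri] -> 7 lines: zdnr xcx zlin cndc ybiri pmvlv dpq
Final line 1: zdnr

Answer: zdnr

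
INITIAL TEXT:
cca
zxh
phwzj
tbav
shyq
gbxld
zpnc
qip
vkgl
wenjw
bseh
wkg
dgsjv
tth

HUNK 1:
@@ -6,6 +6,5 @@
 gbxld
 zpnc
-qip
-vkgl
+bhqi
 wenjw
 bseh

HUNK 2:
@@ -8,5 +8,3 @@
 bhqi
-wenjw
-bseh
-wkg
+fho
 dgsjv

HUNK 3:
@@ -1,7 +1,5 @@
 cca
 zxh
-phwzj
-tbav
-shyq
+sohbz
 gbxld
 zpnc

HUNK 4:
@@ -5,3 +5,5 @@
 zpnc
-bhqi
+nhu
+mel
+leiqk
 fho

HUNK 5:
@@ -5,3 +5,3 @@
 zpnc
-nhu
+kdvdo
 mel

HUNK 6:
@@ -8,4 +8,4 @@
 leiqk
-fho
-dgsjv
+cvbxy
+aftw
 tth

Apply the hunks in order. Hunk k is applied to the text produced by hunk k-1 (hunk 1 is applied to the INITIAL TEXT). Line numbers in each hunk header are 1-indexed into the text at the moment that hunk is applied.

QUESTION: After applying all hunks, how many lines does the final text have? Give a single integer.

Answer: 11

Derivation:
Hunk 1: at line 6 remove [qip,vkgl] add [bhqi] -> 13 lines: cca zxh phwzj tbav shyq gbxld zpnc bhqi wenjw bseh wkg dgsjv tth
Hunk 2: at line 8 remove [wenjw,bseh,wkg] add [fho] -> 11 lines: cca zxh phwzj tbav shyq gbxld zpnc bhqi fho dgsjv tth
Hunk 3: at line 1 remove [phwzj,tbav,shyq] add [sohbz] -> 9 lines: cca zxh sohbz gbxld zpnc bhqi fho dgsjv tth
Hunk 4: at line 5 remove [bhqi] add [nhu,mel,leiqk] -> 11 lines: cca zxh sohbz gbxld zpnc nhu mel leiqk fho dgsjv tth
Hunk 5: at line 5 remove [nhu] add [kdvdo] -> 11 lines: cca zxh sohbz gbxld zpnc kdvdo mel leiqk fho dgsjv tth
Hunk 6: at line 8 remove [fho,dgsjv] add [cvbxy,aftw] -> 11 lines: cca zxh sohbz gbxld zpnc kdvdo mel leiqk cvbxy aftw tth
Final line count: 11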